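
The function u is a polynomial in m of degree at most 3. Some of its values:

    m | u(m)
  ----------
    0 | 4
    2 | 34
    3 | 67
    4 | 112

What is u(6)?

238

Write u(m) = am³ + bm² + cm + d; the 4 given values yield a linear system in the 4 coefficients.
Solving, the leading coefficient vanishes, and u(m) = 6m² + 3m + 4.
Then u(6) = 238.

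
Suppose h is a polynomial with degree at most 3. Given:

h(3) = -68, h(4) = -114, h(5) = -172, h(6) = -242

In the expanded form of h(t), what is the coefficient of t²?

-6

Write h(t) = at³ + bt² + ct + d; the 4 given values yield a linear system in the 4 coefficients.
Solving, the leading coefficient vanishes, and h(t) = -6t² - 4t - 2.
The coefficient of t² is -6.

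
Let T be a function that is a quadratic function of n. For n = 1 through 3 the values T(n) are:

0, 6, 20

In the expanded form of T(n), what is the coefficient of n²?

Write T(n) = an² + bn + c; the 3 given values yield a linear system in the 3 coefficients.
Solving, T(n) = 4n² - 6n + 2.
The coefficient of n² is 4.

4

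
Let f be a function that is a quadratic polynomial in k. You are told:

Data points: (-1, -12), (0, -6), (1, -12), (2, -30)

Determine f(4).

-102

First differences: 6, -6, -18. Second differences: -12, -12.
Level-2 differences are constant, so f has degree 2.
Fitting a degree-2 polynomial gives f(k) = -6k² - 6.
Then f(4) = -102.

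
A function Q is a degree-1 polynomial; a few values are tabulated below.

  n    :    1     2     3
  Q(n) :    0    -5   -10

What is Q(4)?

First differences: -5, -5.
Level-1 differences are constant, so Q has degree 1.
Fitting a degree-1 polynomial gives Q(n) = -5n + 5.
Then Q(4) = -15.

-15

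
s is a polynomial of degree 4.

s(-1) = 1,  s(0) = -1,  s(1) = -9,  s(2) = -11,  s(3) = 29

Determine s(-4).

211

Write s(t) = at^4 + bt³ + ct² + dt + e; the 5 given values yield a linear system in the 5 coefficients.
Solving, s(t) = t^4 - 4t² - 5t - 1.
Then s(-4) = 211.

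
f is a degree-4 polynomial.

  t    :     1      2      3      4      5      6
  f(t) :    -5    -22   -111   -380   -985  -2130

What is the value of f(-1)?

First differences: -17, -89, -269, -605, -1145. Second differences: -72, -180, -336, -540. Third differences: -108, -156, -204. Fourth differences: -48, -48.
Level-4 differences are constant, so f has degree 4.
Fitting a degree-4 polynomial gives f(t) = -2t^4 + 2t³ + 2t² - 7t.
Then f(-1) = 5.

5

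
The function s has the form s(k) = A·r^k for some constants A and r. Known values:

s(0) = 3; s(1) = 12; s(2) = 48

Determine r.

4

Consecutive ratio: 12/3 = 4, and 48/12 = 4, so r = 4.
Then A·4^0 = 3 gives A = 3, and s(k) = 3·4^k.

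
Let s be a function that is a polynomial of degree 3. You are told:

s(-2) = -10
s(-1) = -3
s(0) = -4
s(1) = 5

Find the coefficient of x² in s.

5

Write s(x) = ax³ + bx² + cx + d; the 4 given values yield a linear system in the 4 coefficients.
Solving, s(x) = 3x³ + 5x² + x - 4.
The coefficient of x² is 5.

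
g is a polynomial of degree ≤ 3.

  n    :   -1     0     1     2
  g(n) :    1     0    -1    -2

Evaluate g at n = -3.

3

First differences: -1, -1, -1.
Level-1 differences are constant, so g has degree 1.
Fitting a degree-1 polynomial gives g(n) = -n.
Then g(-3) = 3.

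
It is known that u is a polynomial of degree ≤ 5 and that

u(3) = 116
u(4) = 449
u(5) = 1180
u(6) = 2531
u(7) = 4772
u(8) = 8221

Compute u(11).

Write u(x) = ax^5 + bx^4 + cx³ + dx² + ex + p; the 6 given values yield a linear system in the 6 coefficients.
Solving, the leading coefficient vanishes, and u(x) = 2x^4 + x³ - 7x² - 5x + 5.
Then u(11) = 29716.

29716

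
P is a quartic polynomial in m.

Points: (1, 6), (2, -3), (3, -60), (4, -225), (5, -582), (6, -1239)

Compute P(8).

First differences: -9, -57, -165, -357, -657. Second differences: -48, -108, -192, -300. Third differences: -60, -84, -108. Fourth differences: -24, -24.
Level-4 differences are constant, so P has degree 4.
Fitting a degree-4 polynomial gives P(m) = -m^4 + m² + 3m + 3.
Then P(8) = -4005.

-4005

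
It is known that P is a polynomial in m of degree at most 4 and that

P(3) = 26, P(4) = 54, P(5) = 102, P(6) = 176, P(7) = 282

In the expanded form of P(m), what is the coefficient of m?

5

First differences: 28, 48, 74, 106. Second differences: 20, 26, 32. Third differences: 6, 6.
Level-3 differences are constant, so P has degree 3.
Fitting a degree-3 polynomial gives P(m) = m³ - 2m² + 5m + 2.
The coefficient of m is 5.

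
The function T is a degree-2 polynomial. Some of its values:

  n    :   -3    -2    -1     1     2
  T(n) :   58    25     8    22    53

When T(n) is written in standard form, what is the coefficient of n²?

Write T(n) = an² + bn + c; the 5 given values yield a linear system in the 3 coefficients.
Solving, T(n) = 8n² + 7n + 7.
The coefficient of n² is 8.

8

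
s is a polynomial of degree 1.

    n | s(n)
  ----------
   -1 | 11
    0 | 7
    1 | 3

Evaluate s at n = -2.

Write s(n) = an + b; the 3 given values yield a linear system in the 2 coefficients.
Solving, s(n) = -4n + 7.
Then s(-2) = 15.

15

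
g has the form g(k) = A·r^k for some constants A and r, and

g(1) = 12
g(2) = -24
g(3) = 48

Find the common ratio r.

Consecutive ratio: -24/12 = -2, and 48/(-24) = -2, so r = -2.
Then A·(-2)^1 = 12 gives A = -6, and g(k) = -6·(-2)^k.

-2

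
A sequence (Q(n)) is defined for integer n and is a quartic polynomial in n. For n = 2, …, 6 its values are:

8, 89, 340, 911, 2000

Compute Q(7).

3853

Write Q(n) = an^4 + bn³ + cn² + dn + e; the 5 given values yield a linear system in the 5 coefficients.
Solving, Q(n) = 2n^4 - 3n³ + 2n² - 2n - 4.
Then Q(7) = 3853.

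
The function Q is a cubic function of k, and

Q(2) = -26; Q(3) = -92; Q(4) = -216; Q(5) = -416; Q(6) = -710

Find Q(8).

First differences: -66, -124, -200, -294. Second differences: -58, -76, -94. Third differences: -18, -18.
Level-3 differences are constant, so Q has degree 3.
Fitting a degree-3 polynomial gives Q(k) = -3k³ - 2k² + k + 4.
Then Q(8) = -1652.

-1652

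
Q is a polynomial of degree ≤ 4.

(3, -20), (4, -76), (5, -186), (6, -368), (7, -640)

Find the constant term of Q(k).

First differences: -56, -110, -182, -272. Second differences: -54, -72, -90. Third differences: -18, -18.
Level-3 differences are constant, so Q has degree 3.
Fitting a degree-3 polynomial gives Q(k) = -3k³ + 9k² - 8k + 4.
The constant term is Q(0) = 4.

4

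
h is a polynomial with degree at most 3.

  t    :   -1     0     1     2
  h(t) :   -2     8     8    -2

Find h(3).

Write h(t) = at³ + bt² + ct + d; the 4 given values yield a linear system in the 4 coefficients.
Solving, the leading coefficient vanishes, and h(t) = -5t² + 5t + 8.
Then h(3) = -22.

-22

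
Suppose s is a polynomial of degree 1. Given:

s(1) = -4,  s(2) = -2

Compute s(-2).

-10

Write s(t) = at + b; the 2 given values yield a linear system in the 2 coefficients.
Solving, s(t) = 2t - 6.
Then s(-2) = -10.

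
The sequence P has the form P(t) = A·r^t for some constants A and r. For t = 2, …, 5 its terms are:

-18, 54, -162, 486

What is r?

-3

Consecutive ratio: 54/(-18) = -3, and -162/54 = -3, so r = -3.
Then A·(-3)^2 = -18 gives A = -2, and P(t) = -2·(-3)^t.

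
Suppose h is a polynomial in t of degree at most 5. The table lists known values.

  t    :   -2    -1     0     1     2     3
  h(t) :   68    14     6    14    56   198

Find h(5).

First differences: -54, -8, 8, 42, 142. Second differences: 46, 16, 34, 100. Third differences: -30, 18, 66. Fourth differences: 48, 48.
Level-4 differences are constant, so h has degree 4.
Fitting a degree-4 polynomial gives h(t) = 2t^4 - t³ + 6t² + t + 6.
Then h(5) = 1286.

1286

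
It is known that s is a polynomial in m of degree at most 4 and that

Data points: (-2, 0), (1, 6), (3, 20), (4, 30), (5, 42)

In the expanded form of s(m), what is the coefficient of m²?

1

Write s(m) = am^4 + bm³ + cm² + dm + e; the 5 given values yield a linear system in the 5 coefficients.
Solving, the top 2 coefficients vanish, and s(m) = m² + 3m + 2.
The coefficient of m² is 1.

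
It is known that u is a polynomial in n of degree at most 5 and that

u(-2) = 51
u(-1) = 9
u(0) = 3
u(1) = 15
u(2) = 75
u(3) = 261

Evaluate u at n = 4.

699

Write u(n) = an^5 + bn^4 + cn³ + dn² + en + p; the 6 given values yield a linear system in the 6 coefficients.
Solving, the leading coefficient vanishes, and u(n) = 2n^4 + n³ + 7n² + 2n + 3.
Then u(4) = 699.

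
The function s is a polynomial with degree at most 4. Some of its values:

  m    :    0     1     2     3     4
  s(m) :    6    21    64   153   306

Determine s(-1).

1

Write s(m) = am^4 + bm³ + cm² + dm + e; the 5 given values yield a linear system in the 5 coefficients.
Solving, the leading coefficient vanishes, and s(m) = 3m³ + 5m² + 7m + 6.
Then s(-1) = 1.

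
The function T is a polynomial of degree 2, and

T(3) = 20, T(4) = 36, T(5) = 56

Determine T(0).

-4

Write T(k) = ak² + bk + c; the 3 given values yield a linear system in the 3 coefficients.
Solving, T(k) = 2k² + 2k - 4.
Then T(0) = -4.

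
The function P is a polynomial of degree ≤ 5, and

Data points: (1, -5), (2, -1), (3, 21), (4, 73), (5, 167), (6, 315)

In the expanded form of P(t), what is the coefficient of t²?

First differences: 4, 22, 52, 94, 148. Second differences: 18, 30, 42, 54. Third differences: 12, 12, 12.
Level-3 differences are constant, so P has degree 3.
Fitting a degree-3 polynomial gives P(t) = 2t³ - 3t² - t - 3.
The coefficient of t² is -3.

-3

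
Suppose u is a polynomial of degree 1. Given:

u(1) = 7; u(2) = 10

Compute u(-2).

Write u(x) = ax + b; the 2 given values yield a linear system in the 2 coefficients.
Solving, u(x) = 3x + 4.
Then u(-2) = -2.

-2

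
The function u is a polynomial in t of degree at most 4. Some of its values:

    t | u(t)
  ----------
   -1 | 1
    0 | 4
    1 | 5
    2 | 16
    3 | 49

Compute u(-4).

First differences: 3, 1, 11, 33. Second differences: -2, 10, 22. Third differences: 12, 12.
Level-3 differences are constant, so u has degree 3.
Fitting a degree-3 polynomial gives u(t) = 2t³ - t² + 4.
Then u(-4) = -140.

-140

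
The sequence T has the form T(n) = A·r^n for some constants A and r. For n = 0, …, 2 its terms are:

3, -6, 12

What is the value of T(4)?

48

Consecutive ratio: -6/3 = -2, and 12/(-6) = -2, so r = -2.
Then A·(-2)^0 = 3 gives A = 3, and T(n) = 3·(-2)^n.
T(4) = 3·(-2)^4 = 48.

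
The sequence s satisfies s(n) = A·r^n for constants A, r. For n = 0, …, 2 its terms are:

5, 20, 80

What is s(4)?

Consecutive ratio: 20/5 = 4, and 80/20 = 4, so r = 4.
Then A·4^0 = 5 gives A = 5, and s(n) = 5·4^n.
s(4) = 5·4^4 = 1280.

1280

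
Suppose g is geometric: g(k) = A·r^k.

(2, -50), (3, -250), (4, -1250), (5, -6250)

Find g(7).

-156250

Consecutive ratio: -250/(-50) = 5, and -1250/(-250) = 5, so r = 5.
Then A·5^2 = -50 gives A = -2, and g(k) = -2·5^k.
g(7) = -2·5^7 = -156250.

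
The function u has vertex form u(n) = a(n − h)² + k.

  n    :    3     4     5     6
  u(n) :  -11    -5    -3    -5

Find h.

5

First differences 6, 2, -2; second difference -4 = 2a, so a = -2.
Expanding, the n-coefficient is −2ah = 4h; matching it to the data gives h = 5, and then k = -3.
So u(n) = -2(n − 5)² − 3.
Hence h = 5.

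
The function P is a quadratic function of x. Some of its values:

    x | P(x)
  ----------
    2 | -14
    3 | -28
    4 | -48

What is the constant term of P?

-4

Write P(x) = ax² + bx + c; the 3 given values yield a linear system in the 3 coefficients.
Solving, P(x) = -3x² + x - 4.
The constant term is P(0) = -4.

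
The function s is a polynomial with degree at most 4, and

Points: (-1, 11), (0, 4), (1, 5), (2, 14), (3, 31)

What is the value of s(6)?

Write s(m) = am^4 + bm³ + cm² + dm + e; the 5 given values yield a linear system in the 5 coefficients.
Solving, the top 2 coefficients vanish, and s(m) = 4m² - 3m + 4.
Then s(6) = 130.

130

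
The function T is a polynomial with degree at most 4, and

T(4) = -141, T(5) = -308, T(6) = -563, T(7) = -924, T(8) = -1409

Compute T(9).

Write T(n) = an^4 + bn³ + cn² + dn + e; the 5 given values yield a linear system in the 5 coefficients.
Solving, the leading coefficient vanishes, and T(n) = -3n³ + n² + 7n + 7.
Then T(9) = -2036.

-2036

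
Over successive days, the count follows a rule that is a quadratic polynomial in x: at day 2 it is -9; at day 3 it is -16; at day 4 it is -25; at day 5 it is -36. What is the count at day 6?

-49

Write the value at x as s(x).
First differences: -7, -9, -11. Second differences: -2, -2.
Level-2 differences are constant, so s has degree 2.
Fitting a degree-2 polynomial gives s(x) = -x² - 2x - 1.
Then s(6) = -49.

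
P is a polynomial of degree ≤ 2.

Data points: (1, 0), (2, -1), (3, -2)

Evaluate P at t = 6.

First differences: -1, -1.
Level-1 differences are constant, so P has degree 1.
Fitting a degree-1 polynomial gives P(t) = -t + 1.
Then P(6) = -5.

-5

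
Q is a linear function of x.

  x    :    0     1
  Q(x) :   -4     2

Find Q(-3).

Write Q(x) = ax + b; the 2 given values yield a linear system in the 2 coefficients.
Solving, Q(x) = 6x - 4.
Then Q(-3) = -22.

-22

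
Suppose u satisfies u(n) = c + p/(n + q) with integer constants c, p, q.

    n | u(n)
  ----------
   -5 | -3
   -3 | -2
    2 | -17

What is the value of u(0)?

(u(n) − c)(n + q) = p for each data point; the three points give a linear system in c and q, then p follows.
Solving: c = -5, q = -1, p = -12, so u(n) = -5 − 12/(n − 1).
Then u(0) = -5 − 12/(-1) = 7.

7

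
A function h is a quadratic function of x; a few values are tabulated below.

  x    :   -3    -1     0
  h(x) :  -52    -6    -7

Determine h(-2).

-21

Write h(x) = ax² + bx + c; the 3 given values yield a linear system in the 3 coefficients.
Solving, h(x) = -8x² - 9x - 7.
Then h(-2) = -21.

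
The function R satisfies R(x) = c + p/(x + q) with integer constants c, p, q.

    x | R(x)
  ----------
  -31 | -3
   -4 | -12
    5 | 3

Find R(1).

(R(x) − c)(x + q) = p for each data point; the three points give a linear system in c and q, then p follows.
Solving: c = -2, q = 1, p = 30, so R(x) = -2 + 30/(x + 1).
Then R(1) = -2 + 30/2 = 13.

13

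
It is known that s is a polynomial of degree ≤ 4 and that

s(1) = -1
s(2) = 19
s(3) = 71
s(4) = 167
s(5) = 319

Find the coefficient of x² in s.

Write s(x) = ax^4 + bx³ + cx² + dx + e; the 5 given values yield a linear system in the 5 coefficients.
Solving, the leading coefficient vanishes, and s(x) = 2x³ + 4x² - 6x - 1.
The coefficient of x² is 4.

4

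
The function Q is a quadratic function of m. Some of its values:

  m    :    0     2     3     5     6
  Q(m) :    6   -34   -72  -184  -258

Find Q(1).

-8

Write Q(m) = am² + bm + c; the 5 given values yield a linear system in the 3 coefficients.
Solving, Q(m) = -6m² - 8m + 6.
Then Q(1) = -8.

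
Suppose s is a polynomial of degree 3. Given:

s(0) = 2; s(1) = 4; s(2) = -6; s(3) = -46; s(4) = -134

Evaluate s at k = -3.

Write s(k) = ak³ + bk² + ck + d; the 5 given values yield a linear system in the 4 coefficients.
Solving, s(k) = -3k³ + 3k² + 2k + 2.
Then s(-3) = 104.

104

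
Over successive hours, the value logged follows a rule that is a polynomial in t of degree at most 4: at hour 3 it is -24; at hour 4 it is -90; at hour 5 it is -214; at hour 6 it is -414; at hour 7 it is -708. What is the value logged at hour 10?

-2334

Write the value at t as T(t).
First differences: -66, -124, -200, -294. Second differences: -58, -76, -94. Third differences: -18, -18.
Level-3 differences are constant, so T has degree 3.
Fitting a degree-3 polynomial gives T(t) = -3t³ + 7t² - 4t + 6.
Then T(10) = -2334.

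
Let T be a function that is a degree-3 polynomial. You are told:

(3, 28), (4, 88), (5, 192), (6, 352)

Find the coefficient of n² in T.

-2

Write T(n) = an³ + bn² + cn + d; the 4 given values yield a linear system in the 4 coefficients.
Solving, T(n) = 2n³ - 2n² - 8.
The coefficient of n² is -2.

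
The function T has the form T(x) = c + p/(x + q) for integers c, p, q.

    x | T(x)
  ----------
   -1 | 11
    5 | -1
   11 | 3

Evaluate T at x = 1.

(T(x) − c)(x + q) = p for each data point; the three points give a linear system in c and q, then p follows.
Solving: c = 5, q = -2, p = -18, so T(x) = 5 − 18/(x − 2).
Then T(1) = 5 − 18/(-1) = 23.

23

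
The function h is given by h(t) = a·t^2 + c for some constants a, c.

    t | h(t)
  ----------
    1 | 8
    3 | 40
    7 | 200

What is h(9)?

328

From h(1) = 8 and h(3) = 40: 1a + c = 8 and 9a + c = 40.
Subtracting: 8a = 32, so a = 4; then c = 8 − 4·1 = 4.
So h(t) = 4t² + 4, and h(9) = 328.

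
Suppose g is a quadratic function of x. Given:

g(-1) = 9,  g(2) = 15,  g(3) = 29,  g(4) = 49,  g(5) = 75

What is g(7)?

145

Write g(x) = ax² + bx + c; the 5 given values yield a linear system in the 3 coefficients.
Solving, g(x) = 3x² - x + 5.
Then g(7) = 145.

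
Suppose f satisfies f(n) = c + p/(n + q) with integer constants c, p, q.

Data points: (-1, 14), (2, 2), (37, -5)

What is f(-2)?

(f(n) − c)(n + q) = p for each data point; the three points give a linear system in c and q, then p follows.
Solving: c = -6, q = 3, p = 40, so f(n) = -6 + 40/(n + 3).
Then f(-2) = -6 + 40/1 = 34.

34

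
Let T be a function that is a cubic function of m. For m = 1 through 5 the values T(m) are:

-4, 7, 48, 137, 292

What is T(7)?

872

First differences: 11, 41, 89, 155. Second differences: 30, 48, 66. Third differences: 18, 18.
Level-3 differences are constant, so T has degree 3.
Fitting a degree-3 polynomial gives T(m) = 3m³ - 3m² - m - 3.
Then T(7) = 872.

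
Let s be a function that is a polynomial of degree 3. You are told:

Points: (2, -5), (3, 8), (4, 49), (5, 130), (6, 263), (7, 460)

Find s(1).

-2

Write s(k) = ak³ + bk² + ck + d; the 6 given values yield a linear system in the 4 coefficients.
Solving, s(k) = 2k³ - 4k² - 5k + 5.
Then s(1) = -2.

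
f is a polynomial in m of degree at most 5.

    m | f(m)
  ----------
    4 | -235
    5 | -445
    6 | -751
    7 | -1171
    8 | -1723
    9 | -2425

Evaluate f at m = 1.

Write f(m) = am^5 + bm^4 + cm³ + dm² + em + p; the 6 given values yield a linear system in the 6 coefficients.
Solving, the top 2 coefficients vanish, and f(m) = -3m³ - 3m² + 5.
Then f(1) = -1.

-1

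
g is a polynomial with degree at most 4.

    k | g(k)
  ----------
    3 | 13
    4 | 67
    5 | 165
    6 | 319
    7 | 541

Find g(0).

-5

Write g(k) = ak^4 + bk³ + ck² + dk + e; the 5 given values yield a linear system in the 5 coefficients.
Solving, the leading coefficient vanishes, and g(k) = 2k³ - 2k² - 6k - 5.
Then g(0) = -5.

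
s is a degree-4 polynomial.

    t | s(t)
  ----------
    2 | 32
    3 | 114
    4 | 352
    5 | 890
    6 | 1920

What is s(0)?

0

Write s(t) = at^4 + bt³ + ct² + dt + e; the 5 given values yield a linear system in the 5 coefficients.
Solving, s(t) = 2t^4 - 4t³ + 4t² + 8t.
Then s(0) = 0.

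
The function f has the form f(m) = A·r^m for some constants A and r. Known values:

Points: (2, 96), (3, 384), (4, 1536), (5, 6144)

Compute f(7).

Consecutive ratio: 384/96 = 4, and 1536/384 = 4, so r = 4.
Then A·4^2 = 96 gives A = 6, and f(m) = 6·4^m.
f(7) = 6·4^7 = 98304.

98304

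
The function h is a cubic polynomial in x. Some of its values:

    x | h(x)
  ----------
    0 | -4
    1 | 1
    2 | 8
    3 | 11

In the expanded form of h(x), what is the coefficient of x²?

4

Write h(x) = ax³ + bx² + cx + d; the 4 given values yield a linear system in the 4 coefficients.
Solving, h(x) = -x³ + 4x² + 2x - 4.
The coefficient of x² is 4.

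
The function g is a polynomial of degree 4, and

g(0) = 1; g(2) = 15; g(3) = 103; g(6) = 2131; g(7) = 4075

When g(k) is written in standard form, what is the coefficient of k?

1

Write g(k) = ak^4 + bk³ + ck² + dk + e; the 5 given values yield a linear system in the 5 coefficients.
Solving, g(k) = 2k^4 - 2k³ - k² + k + 1.
The coefficient of k is 1.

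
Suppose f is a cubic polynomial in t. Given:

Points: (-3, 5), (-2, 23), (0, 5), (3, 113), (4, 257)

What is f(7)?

1265

Write f(t) = at³ + bt² + ct + d; the 5 given values yield a linear system in the 4 coefficients.
Solving, f(t) = 3t³ + 6t² - 9t + 5.
Then f(7) = 1265.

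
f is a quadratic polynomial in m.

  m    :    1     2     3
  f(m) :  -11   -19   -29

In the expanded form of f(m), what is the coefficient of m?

-5

Write f(m) = am² + bm + c; the 3 given values yield a linear system in the 3 coefficients.
Solving, f(m) = -m² - 5m - 5.
The coefficient of m is -5.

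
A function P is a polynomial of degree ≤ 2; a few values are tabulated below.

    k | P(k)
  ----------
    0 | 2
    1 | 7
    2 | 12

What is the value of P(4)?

Write P(k) = ak² + bk + c; the 3 given values yield a linear system in the 3 coefficients.
Solving, the leading coefficient vanishes, and P(k) = 5k + 2.
Then P(4) = 22.

22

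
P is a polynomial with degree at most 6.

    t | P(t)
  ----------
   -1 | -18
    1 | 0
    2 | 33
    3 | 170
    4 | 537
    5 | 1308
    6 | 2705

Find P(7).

4998

Write P(t) = at^6 + bt^5 + ct^4 + dt³ + et² + pt + q; the 7 given values yield a linear system in the 7 coefficients.
Solving, the top 2 coefficients vanish, and P(t) = 2t^4 + t³ - 4t² + 8t - 7.
Then P(7) = 4998.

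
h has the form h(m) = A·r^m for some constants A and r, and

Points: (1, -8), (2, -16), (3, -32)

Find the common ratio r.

2

Consecutive ratio: -16/(-8) = 2, and -32/(-16) = 2, so r = 2.
Then A·2^1 = -8 gives A = -4, and h(m) = -4·2^m.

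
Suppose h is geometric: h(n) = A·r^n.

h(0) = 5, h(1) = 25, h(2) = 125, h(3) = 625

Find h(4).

Consecutive ratio: 25/5 = 5, and 125/25 = 5, so r = 5.
Then A·5^0 = 5 gives A = 5, and h(n) = 5·5^n.
h(4) = 5·5^4 = 3125.

3125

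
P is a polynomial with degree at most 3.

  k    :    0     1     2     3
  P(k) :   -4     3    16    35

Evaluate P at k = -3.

First differences: 7, 13, 19. Second differences: 6, 6.
Level-2 differences are constant, so P has degree 2.
Fitting a degree-2 polynomial gives P(k) = 3k² + 4k - 4.
Then P(-3) = 11.

11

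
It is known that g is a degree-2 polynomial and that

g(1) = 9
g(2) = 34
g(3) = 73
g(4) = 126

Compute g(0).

First differences: 25, 39, 53. Second differences: 14, 14.
Level-2 differences are constant, so g has degree 2.
Fitting a degree-2 polynomial gives g(k) = 7k² + 4k - 2.
Then g(0) = -2.

-2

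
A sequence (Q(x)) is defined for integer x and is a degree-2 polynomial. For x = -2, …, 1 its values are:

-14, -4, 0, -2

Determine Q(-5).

Write Q(x) = ax² + bx + c; the 4 given values yield a linear system in the 3 coefficients.
Solving, Q(x) = -3x² + x.
Then Q(-5) = -80.

-80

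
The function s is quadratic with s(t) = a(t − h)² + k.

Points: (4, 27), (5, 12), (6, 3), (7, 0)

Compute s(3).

48

First differences -15, -9, -3; second difference 6 = 2a, so a = 3.
Expanding, the t-coefficient is −2ah = -6h; matching it to the data gives h = 7, and then k = 0.
So s(t) = 3(t − 7)² + 0.
s(3) = 3·(-4)² + 0 = 48.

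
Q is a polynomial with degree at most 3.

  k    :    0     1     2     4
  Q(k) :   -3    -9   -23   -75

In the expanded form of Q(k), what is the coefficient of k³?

0

Write Q(k) = ak³ + bk² + ck + d; the 4 given values yield a linear system in the 4 coefficients.
Solving, the leading coefficient vanishes, and Q(k) = -4k² - 2k - 3.
The coefficient of k³ is 0.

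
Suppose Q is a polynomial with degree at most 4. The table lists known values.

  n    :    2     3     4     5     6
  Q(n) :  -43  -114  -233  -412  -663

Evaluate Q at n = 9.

Write Q(n) = an^4 + bn³ + cn² + dn + e; the 5 given values yield a linear system in the 5 coefficients.
Solving, the leading coefficient vanishes, and Q(n) = -2n³ - 6n² - 3n + 3.
Then Q(9) = -1968.

-1968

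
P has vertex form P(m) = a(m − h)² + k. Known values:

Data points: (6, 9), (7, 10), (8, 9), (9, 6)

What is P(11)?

-6

First differences 1, -1, -3; second difference -2 = 2a, so a = -1.
Expanding, the m-coefficient is −2ah = 2h; matching it to the data gives h = 7, and then k = 10.
So P(m) = -1(m − 7)² + 10.
P(11) = -1·4² + 10 = -6.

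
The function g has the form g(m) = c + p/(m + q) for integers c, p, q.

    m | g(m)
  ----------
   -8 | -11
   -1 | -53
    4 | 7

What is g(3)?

11

(g(m) − c)(m + q) = p for each data point; the three points give a linear system in c and q, then p follows.
Solving: c = -5, q = 0, p = 48, so g(m) = -5 + 48/(m + 0).
Then g(3) = -5 + 48/3 = 11.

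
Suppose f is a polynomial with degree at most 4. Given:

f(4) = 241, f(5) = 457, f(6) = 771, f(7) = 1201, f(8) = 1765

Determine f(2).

Write f(t) = at^4 + bt³ + ct² + dt + e; the 5 given values yield a linear system in the 5 coefficients.
Solving, the leading coefficient vanishes, and f(t) = 3t³ + 4t² - 3t - 3.
Then f(2) = 31.

31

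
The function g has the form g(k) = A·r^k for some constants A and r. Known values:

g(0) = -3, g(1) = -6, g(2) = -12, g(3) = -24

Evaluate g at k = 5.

-96

Consecutive ratio: -6/(-3) = 2, and -12/(-6) = 2, so r = 2.
Then A·2^0 = -3 gives A = -3, and g(k) = -3·2^k.
g(5) = -3·2^5 = -96.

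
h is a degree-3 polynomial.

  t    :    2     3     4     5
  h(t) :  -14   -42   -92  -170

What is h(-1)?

Write h(t) = at³ + bt² + ct + d; the 4 given values yield a linear system in the 4 coefficients.
Solving, h(t) = -t³ - 2t² + t.
Then h(-1) = -2.

-2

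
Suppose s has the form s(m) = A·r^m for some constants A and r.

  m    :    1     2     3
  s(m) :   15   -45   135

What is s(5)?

Consecutive ratio: -45/15 = -3, and 135/(-45) = -3, so r = -3.
Then A·(-3)^1 = 15 gives A = -5, and s(m) = -5·(-3)^m.
s(5) = -5·(-3)^5 = 1215.

1215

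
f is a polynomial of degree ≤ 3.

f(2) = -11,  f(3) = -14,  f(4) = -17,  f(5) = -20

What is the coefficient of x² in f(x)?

First differences: -3, -3, -3.
Level-1 differences are constant, so f has degree 1.
Fitting a degree-1 polynomial gives f(x) = -3x - 5.
The coefficient of x² is 0.

0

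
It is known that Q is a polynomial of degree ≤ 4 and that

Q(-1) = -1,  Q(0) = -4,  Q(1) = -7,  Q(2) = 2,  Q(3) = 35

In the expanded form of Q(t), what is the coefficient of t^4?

0

First differences: -3, -3, 9, 33. Second differences: 0, 12, 24. Third differences: 12, 12.
Level-3 differences are constant, so Q has degree 3.
Fitting a degree-3 polynomial gives Q(t) = 2t³ - 5t - 4.
The coefficient of t^4 is 0.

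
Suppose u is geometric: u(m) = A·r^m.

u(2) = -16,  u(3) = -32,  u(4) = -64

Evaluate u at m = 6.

Consecutive ratio: -32/(-16) = 2, and -64/(-32) = 2, so r = 2.
Then A·2^2 = -16 gives A = -4, and u(m) = -4·2^m.
u(6) = -4·2^6 = -256.

-256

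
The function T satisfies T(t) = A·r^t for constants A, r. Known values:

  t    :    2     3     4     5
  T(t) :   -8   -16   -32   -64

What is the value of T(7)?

Consecutive ratio: -16/(-8) = 2, and -32/(-16) = 2, so r = 2.
Then A·2^2 = -8 gives A = -2, and T(t) = -2·2^t.
T(7) = -2·2^7 = -256.

-256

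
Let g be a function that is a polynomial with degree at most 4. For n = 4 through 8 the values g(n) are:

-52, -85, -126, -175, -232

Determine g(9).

-297

Write g(n) = an^4 + bn³ + cn² + dn + e; the 5 given values yield a linear system in the 5 coefficients.
Solving, the top 2 coefficients vanish, and g(n) = -4n² + 3n.
Then g(9) = -297.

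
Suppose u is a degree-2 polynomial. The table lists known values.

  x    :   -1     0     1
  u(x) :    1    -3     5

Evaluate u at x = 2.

Write u(x) = ax² + bx + c; the 3 given values yield a linear system in the 3 coefficients.
Solving, u(x) = 6x² + 2x - 3.
Then u(2) = 25.

25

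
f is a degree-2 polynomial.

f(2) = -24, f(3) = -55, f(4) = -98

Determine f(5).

-153

Write f(x) = ax² + bx + c; the 3 given values yield a linear system in the 3 coefficients.
Solving, f(x) = -6x² - x + 2.
Then f(5) = -153.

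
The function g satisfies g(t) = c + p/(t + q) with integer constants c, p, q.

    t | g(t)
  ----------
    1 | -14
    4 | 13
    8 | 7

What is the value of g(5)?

(g(t) − c)(t + q) = p for each data point; the three points give a linear system in c and q, then p follows.
Solving: c = 4, q = -2, p = 18, so g(t) = 4 + 18/(t − 2).
Then g(5) = 4 + 18/3 = 10.

10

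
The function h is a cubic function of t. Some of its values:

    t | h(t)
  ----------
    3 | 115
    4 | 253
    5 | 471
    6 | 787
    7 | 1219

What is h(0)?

1

First differences: 138, 218, 316, 432. Second differences: 80, 98, 116. Third differences: 18, 18.
Level-3 differences are constant, so h has degree 3.
Fitting a degree-3 polynomial gives h(t) = 3t³ + 4t² - t + 1.
The constant term is h(0) = 1.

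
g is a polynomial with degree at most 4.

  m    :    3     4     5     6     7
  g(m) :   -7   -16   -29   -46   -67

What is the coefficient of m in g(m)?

5

First differences: -9, -13, -17, -21. Second differences: -4, -4, -4.
Level-2 differences are constant, so g has degree 2.
Fitting a degree-2 polynomial gives g(m) = -2m² + 5m - 4.
The coefficient of m is 5.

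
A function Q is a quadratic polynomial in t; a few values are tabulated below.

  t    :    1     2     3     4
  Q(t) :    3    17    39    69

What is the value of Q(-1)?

First differences: 14, 22, 30. Second differences: 8, 8.
Level-2 differences are constant, so Q has degree 2.
Fitting a degree-2 polynomial gives Q(t) = 4t² + 2t - 3.
Then Q(-1) = -1.

-1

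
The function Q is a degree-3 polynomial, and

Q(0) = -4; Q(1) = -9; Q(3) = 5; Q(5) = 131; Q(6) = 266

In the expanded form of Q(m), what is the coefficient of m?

Write Q(m) = am³ + bm² + cm + d; the 5 given values yield a linear system in the 4 coefficients.
Solving, Q(m) = 2m³ - 4m² - 3m - 4.
The coefficient of m is -3.

-3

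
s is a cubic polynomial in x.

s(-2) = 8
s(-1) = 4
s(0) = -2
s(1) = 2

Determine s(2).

28

Write s(x) = ax³ + bx² + cx + d; the 4 given values yield a linear system in the 4 coefficients.
Solving, s(x) = 2x³ + 5x² - 3x - 2.
Then s(2) = 28.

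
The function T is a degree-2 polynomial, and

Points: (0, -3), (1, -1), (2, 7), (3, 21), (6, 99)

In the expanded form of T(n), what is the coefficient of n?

-1

Write T(n) = an² + bn + c; the 5 given values yield a linear system in the 3 coefficients.
Solving, T(n) = 3n² - n - 3.
The coefficient of n is -1.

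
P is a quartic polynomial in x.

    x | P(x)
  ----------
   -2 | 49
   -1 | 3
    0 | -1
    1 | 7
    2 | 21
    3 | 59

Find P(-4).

507

First differences: -46, -4, 8, 14, 38. Second differences: 42, 12, 6, 24. Third differences: -30, -6, 18. Fourth differences: 24, 24.
Level-4 differences are constant, so P has degree 4.
Fitting a degree-4 polynomial gives P(x) = x^4 - 3x³ + 5x² + 5x - 1.
Then P(-4) = 507.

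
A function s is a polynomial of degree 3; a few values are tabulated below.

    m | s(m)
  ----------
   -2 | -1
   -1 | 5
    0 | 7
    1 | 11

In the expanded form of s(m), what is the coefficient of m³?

1

Write s(m) = am³ + bm² + cm + d; the 4 given values yield a linear system in the 4 coefficients.
Solving, s(m) = m³ + m² + 2m + 7.
The coefficient of m³ is 1.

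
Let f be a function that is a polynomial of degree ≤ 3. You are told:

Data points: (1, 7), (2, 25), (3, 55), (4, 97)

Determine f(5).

First differences: 18, 30, 42. Second differences: 12, 12.
Level-2 differences are constant, so f has degree 2.
Fitting a degree-2 polynomial gives f(t) = 6t² + 1.
Then f(5) = 151.

151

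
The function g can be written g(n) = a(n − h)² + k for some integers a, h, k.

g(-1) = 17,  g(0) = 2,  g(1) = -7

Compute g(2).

First differences -15, -9; second difference 6 = 2a, so a = 3.
Expanding, the n-coefficient is −2ah = -6h; matching it to the data gives h = 2, and then k = -10.
So g(n) = 3(n − 2)² − 10.
g(2) = 3·0² − 10 = -10.

-10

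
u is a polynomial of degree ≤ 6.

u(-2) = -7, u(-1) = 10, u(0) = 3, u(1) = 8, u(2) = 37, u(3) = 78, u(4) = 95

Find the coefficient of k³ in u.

4

Write u(k) = ak^6 + bk^5 + ck^4 + dk³ + ek² + pk + q; the 7 given values yield a linear system in the 7 coefficients.
Solving, the top 2 coefficients vanish, and u(k) = -k^4 + 4k³ + 7k² - 5k + 3.
The coefficient of k³ is 4.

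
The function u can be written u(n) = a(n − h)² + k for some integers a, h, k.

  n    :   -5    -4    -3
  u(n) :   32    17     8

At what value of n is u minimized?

First differences -15, -9; second difference 6 = 2a, so a = 3.
Expanding, the n-coefficient is −2ah = -6h; matching it to the data gives h = -2, and then k = 5.
So u(n) = 3(n + 2)² + 5.
Hence h = -2.

-2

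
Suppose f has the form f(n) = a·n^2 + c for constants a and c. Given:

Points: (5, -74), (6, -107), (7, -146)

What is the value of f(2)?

-11

From f(5) = -74 and f(6) = -107: 25a + c = -74 and 36a + c = -107.
Subtracting: 11a = -33, so a = -3; then c = -74 − (-3)·25 = 1.
So f(n) = -3n² + 1, and f(2) = -11.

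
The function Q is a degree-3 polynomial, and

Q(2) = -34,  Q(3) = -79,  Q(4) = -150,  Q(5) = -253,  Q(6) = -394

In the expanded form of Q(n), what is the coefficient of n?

First differences: -45, -71, -103, -141. Second differences: -26, -32, -38. Third differences: -6, -6.
Level-3 differences are constant, so Q has degree 3.
Fitting a degree-3 polynomial gives Q(n) = -n³ - 4n² - 6n + 2.
The coefficient of n is -6.

-6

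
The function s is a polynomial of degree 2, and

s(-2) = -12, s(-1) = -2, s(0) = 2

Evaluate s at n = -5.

Write s(n) = an² + bn + c; the 3 given values yield a linear system in the 3 coefficients.
Solving, s(n) = -3n² + n + 2.
Then s(-5) = -78.

-78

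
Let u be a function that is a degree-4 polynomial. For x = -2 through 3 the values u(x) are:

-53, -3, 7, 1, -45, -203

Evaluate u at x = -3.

-215

First differences: 50, 10, -6, -46, -158. Second differences: -40, -16, -40, -112. Third differences: 24, -24, -72. Fourth differences: -48, -48.
Level-4 differences are constant, so u has degree 4.
Fitting a degree-4 polynomial gives u(x) = -2x^4 - 6x² + 2x + 7.
Then u(-3) = -215.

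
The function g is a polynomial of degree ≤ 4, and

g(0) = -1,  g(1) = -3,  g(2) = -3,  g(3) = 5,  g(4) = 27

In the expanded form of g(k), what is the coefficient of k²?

First differences: -2, 0, 8, 22. Second differences: 2, 8, 14. Third differences: 6, 6.
Level-3 differences are constant, so g has degree 3.
Fitting a degree-3 polynomial gives g(k) = k³ - 2k² - k - 1.
The coefficient of k² is -2.

-2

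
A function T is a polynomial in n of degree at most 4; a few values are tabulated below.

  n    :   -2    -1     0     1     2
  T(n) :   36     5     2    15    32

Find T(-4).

First differences: -31, -3, 13, 17. Second differences: 28, 16, 4. Third differences: -12, -12.
Level-3 differences are constant, so T has degree 3.
Fitting a degree-3 polynomial gives T(n) = -2n³ + 8n² + 7n + 2.
Then T(-4) = 230.

230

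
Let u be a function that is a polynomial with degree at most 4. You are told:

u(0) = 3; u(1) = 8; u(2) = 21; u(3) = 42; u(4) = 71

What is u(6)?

153

Write u(x) = ax^4 + bx³ + cx² + dx + e; the 5 given values yield a linear system in the 5 coefficients.
Solving, the top 2 coefficients vanish, and u(x) = 4x² + x + 3.
Then u(6) = 153.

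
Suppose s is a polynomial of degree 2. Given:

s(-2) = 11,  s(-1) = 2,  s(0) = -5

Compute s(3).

Write s(m) = am² + bm + c; the 3 given values yield a linear system in the 3 coefficients.
Solving, s(m) = m² - 6m - 5.
Then s(3) = -14.

-14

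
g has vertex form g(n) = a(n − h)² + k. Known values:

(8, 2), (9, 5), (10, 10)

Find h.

First differences 3, 5; second difference 2 = 2a, so a = 1.
Expanding, the n-coefficient is −2ah = -2h; matching it to the data gives h = 7, and then k = 1.
So g(n) = 1(n − 7)² + 1.
Hence h = 7.

7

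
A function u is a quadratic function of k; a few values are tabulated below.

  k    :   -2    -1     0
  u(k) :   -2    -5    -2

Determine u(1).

Write u(k) = ak² + bk + c; the 3 given values yield a linear system in the 3 coefficients.
Solving, u(k) = 3k² + 6k - 2.
Then u(1) = 7.

7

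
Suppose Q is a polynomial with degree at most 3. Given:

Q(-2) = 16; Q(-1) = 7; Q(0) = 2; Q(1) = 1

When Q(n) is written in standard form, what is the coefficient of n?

First differences: -9, -5, -1. Second differences: 4, 4.
Level-2 differences are constant, so Q has degree 2.
Fitting a degree-2 polynomial gives Q(n) = 2n² - 3n + 2.
The coefficient of n is -3.

-3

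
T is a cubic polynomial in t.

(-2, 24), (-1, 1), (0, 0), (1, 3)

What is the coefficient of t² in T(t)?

2

Write T(t) = at³ + bt² + ct + d; the 4 given values yield a linear system in the 4 coefficients.
Solving, T(t) = -3t³ + 2t² + 4t.
The coefficient of t² is 2.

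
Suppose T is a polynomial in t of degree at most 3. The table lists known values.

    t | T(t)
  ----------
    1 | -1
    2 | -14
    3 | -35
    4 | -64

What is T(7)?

-199

First differences: -13, -21, -29. Second differences: -8, -8.
Level-2 differences are constant, so T has degree 2.
Fitting a degree-2 polynomial gives T(t) = -4t² - t + 4.
Then T(7) = -199.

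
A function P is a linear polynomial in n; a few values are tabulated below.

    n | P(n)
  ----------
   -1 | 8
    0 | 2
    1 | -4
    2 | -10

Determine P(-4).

First differences: -6, -6, -6.
Level-1 differences are constant, so P has degree 1.
Fitting a degree-1 polynomial gives P(n) = -6n + 2.
Then P(-4) = 26.

26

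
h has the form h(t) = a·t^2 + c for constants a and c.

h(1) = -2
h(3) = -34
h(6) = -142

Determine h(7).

-194

From h(1) = -2 and h(3) = -34: 1a + c = -2 and 9a + c = -34.
Subtracting: 8a = -32, so a = -4; then c = -2 − (-4)·1 = 2.
So h(t) = -4t² + 2, and h(7) = -194.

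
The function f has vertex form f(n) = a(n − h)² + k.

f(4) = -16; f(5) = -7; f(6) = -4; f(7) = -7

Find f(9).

-31

First differences 9, 3, -3; second difference -6 = 2a, so a = -3.
Expanding, the n-coefficient is −2ah = 6h; matching it to the data gives h = 6, and then k = -4.
So f(n) = -3(n − 6)² − 4.
f(9) = -3·3² − 4 = -31.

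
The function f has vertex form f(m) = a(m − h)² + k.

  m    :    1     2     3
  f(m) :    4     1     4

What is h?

2

First differences -3, 3; second difference 6 = 2a, so a = 3.
Expanding, the m-coefficient is −2ah = -6h; matching it to the data gives h = 2, and then k = 1.
So f(m) = 3(m − 2)² + 1.
Hence h = 2.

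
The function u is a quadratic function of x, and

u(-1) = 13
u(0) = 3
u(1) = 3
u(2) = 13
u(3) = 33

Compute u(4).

63

First differences: -10, 0, 10, 20. Second differences: 10, 10, 10.
Level-2 differences are constant, so u has degree 2.
Fitting a degree-2 polynomial gives u(x) = 5x² - 5x + 3.
Then u(4) = 63.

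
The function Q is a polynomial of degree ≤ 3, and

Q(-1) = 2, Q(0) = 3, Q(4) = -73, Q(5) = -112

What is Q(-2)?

-7

Write Q(x) = ax³ + bx² + cx + d; the 4 given values yield a linear system in the 4 coefficients.
Solving, the leading coefficient vanishes, and Q(x) = -4x² - 3x + 3.
Then Q(-2) = -7.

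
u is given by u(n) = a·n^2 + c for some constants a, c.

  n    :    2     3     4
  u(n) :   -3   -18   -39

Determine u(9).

-234

From u(2) = -3 and u(3) = -18: 4a + c = -3 and 9a + c = -18.
Subtracting: 5a = -15, so a = -3; then c = -3 − (-3)·4 = 9.
So u(n) = -3n² + 9, and u(9) = -234.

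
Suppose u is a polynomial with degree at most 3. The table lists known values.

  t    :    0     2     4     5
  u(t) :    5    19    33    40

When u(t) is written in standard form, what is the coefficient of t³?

0

Write u(t) = at³ + bt² + ct + d; the 4 given values yield a linear system in the 4 coefficients.
Solving, the top 2 coefficients vanish, and u(t) = 7t + 5.
The coefficient of t³ is 0.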